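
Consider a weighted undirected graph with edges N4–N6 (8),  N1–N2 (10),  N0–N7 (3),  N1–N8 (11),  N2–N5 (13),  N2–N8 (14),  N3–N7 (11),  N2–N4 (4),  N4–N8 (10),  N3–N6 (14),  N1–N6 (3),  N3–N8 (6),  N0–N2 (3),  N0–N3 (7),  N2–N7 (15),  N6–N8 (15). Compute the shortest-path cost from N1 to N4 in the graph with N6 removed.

Comparing a few candidate routes:
N1-N8-N2-N4: 11 + 14 + 4 = 29
N1-N2-N4: 10 + 4 = 14
N1-N8-N4: 11 + 10 = 21
N1-N8-N3-N0-N2-N4: 11 + 6 + 7 + 3 + 4 = 31
N1-N2-N8-N4: 10 + 14 + 10 = 34
Shortest: 14.

14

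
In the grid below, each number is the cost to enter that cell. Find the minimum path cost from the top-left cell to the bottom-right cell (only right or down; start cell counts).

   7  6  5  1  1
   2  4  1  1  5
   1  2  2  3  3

20

Best path: r0c0 r1c0 r2c0 r2c1 r2c2 r2c3 r2c4
Cost: 7 + 2 + 1 + 2 + 2 + 3 + 3 = 20
For comparison, the top-then-right route costs 28.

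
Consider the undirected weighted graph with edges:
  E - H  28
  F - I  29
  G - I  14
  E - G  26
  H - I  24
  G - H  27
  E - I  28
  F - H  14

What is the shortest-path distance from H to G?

27

A few of the H→G routes:
H -> G: 27
H -> F -> I -> G: 14 + 29 + 14 = 57
H -> I -> G: 24 + 14 = 38
H -> E -> G: 28 + 26 = 54
The minimum is 27.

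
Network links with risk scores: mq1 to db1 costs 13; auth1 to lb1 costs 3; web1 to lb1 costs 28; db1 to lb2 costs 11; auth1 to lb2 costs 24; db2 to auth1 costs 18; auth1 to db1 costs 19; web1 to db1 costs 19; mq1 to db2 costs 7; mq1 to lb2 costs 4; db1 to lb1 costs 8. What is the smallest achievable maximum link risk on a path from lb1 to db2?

Comparing a few candidate routes:
lb1→db1→lb2→mq1→db2: max(8, 11, 4, 7) = 11
lb1→db1→mq1→db2: max(8, 13, 7) = 13
lb1→auth1→db2: max(3, 18) = 18
Best route has worst link 11.

11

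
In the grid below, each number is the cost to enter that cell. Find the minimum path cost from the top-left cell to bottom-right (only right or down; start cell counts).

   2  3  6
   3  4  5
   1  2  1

Cheapest: r0c0 -> r1c0 -> r2c0 -> r2c1 -> r2c2
  2 + 3 + 1 + 2 + 1 = 9

9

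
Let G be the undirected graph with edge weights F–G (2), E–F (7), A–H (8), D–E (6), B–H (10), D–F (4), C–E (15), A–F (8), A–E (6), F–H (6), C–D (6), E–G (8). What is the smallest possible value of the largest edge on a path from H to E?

6

Checking several routes:
H - A - F - E: max(8, 8, 7) = 8
H - F - D - E: max(6, 4, 6) = 6
H - A - F - D - E: max(8, 8, 4, 6) = 8
H - F - E: max(6, 7) = 7
H - A - F - G - E: max(8, 8, 2, 8) = 8
Best route has worst link 6.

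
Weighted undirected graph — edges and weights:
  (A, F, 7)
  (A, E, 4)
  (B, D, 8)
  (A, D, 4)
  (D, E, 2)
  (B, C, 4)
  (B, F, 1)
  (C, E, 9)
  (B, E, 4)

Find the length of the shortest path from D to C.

10

Some routes from D to C:
D - A - E - B - C: 4 + 4 + 4 + 4 = 16
D - A - F - B - C: 4 + 7 + 1 + 4 = 16
D - B - C: 8 + 4 = 12
D - E - B - C: 2 + 4 + 4 = 10
D - E - C: 2 + 9 = 11
The minimum is 10.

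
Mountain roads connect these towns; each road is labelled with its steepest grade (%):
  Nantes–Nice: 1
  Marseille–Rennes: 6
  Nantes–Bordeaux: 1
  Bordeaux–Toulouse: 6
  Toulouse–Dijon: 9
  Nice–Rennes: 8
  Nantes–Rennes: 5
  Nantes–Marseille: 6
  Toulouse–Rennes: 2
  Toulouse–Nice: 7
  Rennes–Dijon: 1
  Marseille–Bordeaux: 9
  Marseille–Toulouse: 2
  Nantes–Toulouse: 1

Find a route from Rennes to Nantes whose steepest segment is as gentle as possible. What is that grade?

2

Checking several routes:
Rennes -> Toulouse -> Bordeaux -> Nantes: max(2, 6, 1) = 6
Rennes -> Nantes: max(5) = 5
Rennes -> Toulouse -> Marseille -> Nantes: max(2, 2, 6) = 6
Rennes -> Toulouse -> Nantes: max(2, 1) = 2
Smallest bottleneck: 2%.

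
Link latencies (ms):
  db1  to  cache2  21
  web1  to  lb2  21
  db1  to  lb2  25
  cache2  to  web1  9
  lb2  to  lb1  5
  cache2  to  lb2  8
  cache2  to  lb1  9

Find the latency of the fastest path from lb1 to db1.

30

Candidate routes:
lb1→lb2→db1: 5 + 25 = 30
lb1→cache2→db1: 9 + 21 = 30
lb1→lb2→web1→cache2→db1: 5 + 21 + 9 + 21 = 56
lb1→cache2→lb2→db1: 9 + 8 + 25 = 42
lb1→cache2→web1→lb2→db1: 9 + 9 + 21 + 25 = 64
lb1→lb2→cache2→db1: 5 + 8 + 21 = 34
Shortest: 30 ms.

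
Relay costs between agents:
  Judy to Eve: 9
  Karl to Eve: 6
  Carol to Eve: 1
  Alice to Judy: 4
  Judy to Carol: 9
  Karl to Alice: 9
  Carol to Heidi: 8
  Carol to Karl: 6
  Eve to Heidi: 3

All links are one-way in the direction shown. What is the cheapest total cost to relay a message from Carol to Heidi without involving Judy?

4

Candidate routes:
Carol-Karl-Eve-Heidi: 6 + 6 + 3 = 15
Carol-Heidi: 8
Carol-Eve-Heidi: 1 + 3 = 4
Best route has total 4.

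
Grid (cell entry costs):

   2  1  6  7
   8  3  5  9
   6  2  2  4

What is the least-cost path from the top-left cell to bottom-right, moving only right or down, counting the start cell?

14

Best path: r0c0 -> r0c1 -> r1c1 -> r2c1 -> r2c2 -> r2c3
Cost: 2 + 1 + 3 + 2 + 2 + 4 = 14
For comparison, the top-then-right route costs 29.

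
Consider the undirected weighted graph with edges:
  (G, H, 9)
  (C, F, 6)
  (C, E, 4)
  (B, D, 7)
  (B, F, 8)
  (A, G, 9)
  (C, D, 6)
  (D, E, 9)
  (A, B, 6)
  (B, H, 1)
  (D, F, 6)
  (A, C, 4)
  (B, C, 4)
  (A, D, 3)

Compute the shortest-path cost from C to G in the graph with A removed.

A few of the C→G routes:
C - D - B - H - G: 6 + 7 + 1 + 9 = 23
C - E - D - B - H - G: 4 + 9 + 7 + 1 + 9 = 30
C - F - D - B - H - G: 6 + 6 + 7 + 1 + 9 = 29
C - B - H - G: 4 + 1 + 9 = 14
C - F - B - H - G: 6 + 8 + 1 + 9 = 24
The minimum is 14.

14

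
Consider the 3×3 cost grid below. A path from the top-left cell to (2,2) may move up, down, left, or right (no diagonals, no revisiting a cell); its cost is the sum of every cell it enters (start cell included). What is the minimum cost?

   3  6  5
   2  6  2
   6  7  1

14

Path r0c0→r1c0→r1c1→r1c2→r2c2: 3 + 2 + 6 + 2 + 1 = 14.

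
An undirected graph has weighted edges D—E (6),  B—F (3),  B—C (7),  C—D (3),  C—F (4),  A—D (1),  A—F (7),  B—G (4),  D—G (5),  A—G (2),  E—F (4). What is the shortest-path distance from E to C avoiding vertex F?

9

Paths from E to C avoiding F:
E→D→G→B→C: 6 + 5 + 4 + 7 = 22
E→D→A→G→B→C: 6 + 1 + 2 + 4 + 7 = 20
E→D→C: 6 + 3 = 9
Best route has total 9.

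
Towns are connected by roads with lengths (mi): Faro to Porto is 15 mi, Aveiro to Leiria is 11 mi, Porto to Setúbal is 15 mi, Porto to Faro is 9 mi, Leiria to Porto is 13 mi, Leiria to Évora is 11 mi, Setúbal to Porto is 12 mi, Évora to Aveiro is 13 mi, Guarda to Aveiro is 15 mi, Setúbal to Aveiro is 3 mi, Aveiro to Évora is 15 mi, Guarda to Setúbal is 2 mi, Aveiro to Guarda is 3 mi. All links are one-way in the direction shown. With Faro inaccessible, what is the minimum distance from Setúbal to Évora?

Routes from Setúbal to Évora avoiding Faro:
Setúbal-Aveiro-Leiria-Évora: 3 + 11 + 11 = 25
Setúbal-Aveiro-Évora: 3 + 15 = 18
Shortest: 18 mi.

18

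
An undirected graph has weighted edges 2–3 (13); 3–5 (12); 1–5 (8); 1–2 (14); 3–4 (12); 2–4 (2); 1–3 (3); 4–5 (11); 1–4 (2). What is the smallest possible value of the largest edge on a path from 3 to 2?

A few of the 3→2 routes:
3 → 1 → 4 → 2: max(3, 2, 2) = 3
3 → 1 → 5 → 4 → 2: max(3, 8, 11, 2) = 11
3 → 4 → 2: max(12, 2) = 12
Best route has worst link 3.

3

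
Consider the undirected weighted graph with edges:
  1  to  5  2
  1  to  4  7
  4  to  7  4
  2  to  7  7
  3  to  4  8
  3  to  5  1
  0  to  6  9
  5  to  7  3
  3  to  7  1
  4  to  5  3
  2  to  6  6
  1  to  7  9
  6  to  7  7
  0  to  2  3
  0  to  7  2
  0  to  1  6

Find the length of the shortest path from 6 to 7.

A few of the 6→7 routes:
6 → 7: 7
6 → 2 → 7: 6 + 7 = 13
6 → 0 → 7: 9 + 2 = 11
6 → 2 → 0 → 7: 6 + 3 + 2 = 11
The minimum is 7.

7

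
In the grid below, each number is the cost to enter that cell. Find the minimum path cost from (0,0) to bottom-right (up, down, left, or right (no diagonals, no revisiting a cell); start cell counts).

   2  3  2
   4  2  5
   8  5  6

Cheapest: (0,0) → (0,1) → (0,2) → (1,2) → (2,2)
  2 + 3 + 2 + 5 + 6 = 18

18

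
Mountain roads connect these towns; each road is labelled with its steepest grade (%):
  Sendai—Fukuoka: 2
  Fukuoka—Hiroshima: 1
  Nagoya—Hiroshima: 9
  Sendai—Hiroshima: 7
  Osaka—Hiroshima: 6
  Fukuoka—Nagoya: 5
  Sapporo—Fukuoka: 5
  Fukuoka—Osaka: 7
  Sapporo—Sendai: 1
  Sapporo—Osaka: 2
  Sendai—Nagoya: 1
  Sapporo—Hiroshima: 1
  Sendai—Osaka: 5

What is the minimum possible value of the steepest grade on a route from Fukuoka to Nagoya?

Checking several routes:
Fukuoka → Sendai → Nagoya: max(2, 1) = 2
Fukuoka → Sapporo → Sendai → Nagoya: max(5, 1, 1) = 5
Fukuoka → Hiroshima → Sapporo → Sendai → Nagoya: max(1, 1, 1, 1) = 1
Fukuoka → Hiroshima → Sapporo → Osaka → Sendai → Nagoya: max(1, 1, 2, 5, 1) = 5
Fukuoka → Sapporo → Osaka → Sendai → Nagoya: max(5, 2, 5, 1) = 5
Smallest bottleneck: 1%.

1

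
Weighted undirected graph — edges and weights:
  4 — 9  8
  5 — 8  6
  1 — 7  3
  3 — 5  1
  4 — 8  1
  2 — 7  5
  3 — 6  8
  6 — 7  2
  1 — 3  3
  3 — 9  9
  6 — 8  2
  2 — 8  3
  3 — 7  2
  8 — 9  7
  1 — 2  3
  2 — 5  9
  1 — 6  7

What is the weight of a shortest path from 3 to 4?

7

A few of the 3→4 routes:
3-7-6-8-4: 2 + 2 + 2 + 1 = 7
3-1-2-8-4: 3 + 3 + 3 + 1 = 10
3-6-8-4: 8 + 2 + 1 = 11
3-5-8-4: 1 + 6 + 1 = 8
3-7-2-8-4: 2 + 5 + 3 + 1 = 11
Best route has total 7.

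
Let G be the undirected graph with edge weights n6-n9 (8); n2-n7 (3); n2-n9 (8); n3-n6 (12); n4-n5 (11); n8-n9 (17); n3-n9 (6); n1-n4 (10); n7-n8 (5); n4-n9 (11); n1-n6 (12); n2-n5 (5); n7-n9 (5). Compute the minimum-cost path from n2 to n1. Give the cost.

A few of the n2→n1 routes:
n2 -> n9 -> n3 -> n6 -> n1: 8 + 6 + 12 + 12 = 38
n2 -> n9 -> n4 -> n1: 8 + 11 + 10 = 29
n2 -> n7 -> n9 -> n6 -> n1: 3 + 5 + 8 + 12 = 28
n2 -> n9 -> n6 -> n1: 8 + 8 + 12 = 28
n2 -> n5 -> n4 -> n1: 5 + 11 + 10 = 26
n2 -> n7 -> n9 -> n4 -> n1: 3 + 5 + 11 + 10 = 29
The minimum is 26.

26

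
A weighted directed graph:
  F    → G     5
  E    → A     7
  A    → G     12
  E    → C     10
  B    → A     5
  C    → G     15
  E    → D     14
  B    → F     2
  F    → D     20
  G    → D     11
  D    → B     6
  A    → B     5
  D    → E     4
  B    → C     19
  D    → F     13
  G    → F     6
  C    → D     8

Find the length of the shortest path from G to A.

Checking several routes:
G - F - D - B - A: 6 + 20 + 6 + 5 = 37
G - D - B - A: 11 + 6 + 5 = 22
G - D - E - A: 11 + 4 + 7 = 22
Best route has total 22.

22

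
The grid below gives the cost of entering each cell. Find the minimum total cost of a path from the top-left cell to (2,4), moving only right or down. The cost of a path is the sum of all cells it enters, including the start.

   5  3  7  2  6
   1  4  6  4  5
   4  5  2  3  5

25

Best path: [0,0] → [1,0] → [1,1] → [2,1] → [2,2] → [2,3] → [2,4]
Cost: 5 + 1 + 4 + 5 + 2 + 3 + 5 = 25
For comparison, the top-then-right route costs 33.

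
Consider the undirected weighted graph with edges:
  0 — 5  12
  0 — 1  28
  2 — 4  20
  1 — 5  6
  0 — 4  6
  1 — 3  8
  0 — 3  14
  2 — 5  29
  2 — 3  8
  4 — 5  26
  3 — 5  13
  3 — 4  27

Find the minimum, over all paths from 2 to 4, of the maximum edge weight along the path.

Comparing a few candidate routes:
2 - 3 - 0 - 4: max(8, 14, 6) = 14
2 - 4: max(20) = 20
2 - 3 - 5 - 4: max(8, 13, 26) = 26
2 - 3 - 1 - 5 - 0 - 4: max(8, 8, 6, 12, 6) = 12
2 - 3 - 5 - 0 - 4: max(8, 13, 12, 6) = 13
The minimum achievable maximum is 12.

12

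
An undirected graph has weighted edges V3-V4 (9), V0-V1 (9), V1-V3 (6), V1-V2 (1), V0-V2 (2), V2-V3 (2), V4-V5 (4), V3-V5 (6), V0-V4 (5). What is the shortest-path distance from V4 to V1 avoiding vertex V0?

12

Routes from V4 to V1 avoiding V0:
V4-V5-V3-V2-V1: 4 + 6 + 2 + 1 = 13
V4-V3-V1: 9 + 6 = 15
V4-V3-V2-V1: 9 + 2 + 1 = 12
V4-V5-V3-V1: 4 + 6 + 6 = 16
The minimum is 12.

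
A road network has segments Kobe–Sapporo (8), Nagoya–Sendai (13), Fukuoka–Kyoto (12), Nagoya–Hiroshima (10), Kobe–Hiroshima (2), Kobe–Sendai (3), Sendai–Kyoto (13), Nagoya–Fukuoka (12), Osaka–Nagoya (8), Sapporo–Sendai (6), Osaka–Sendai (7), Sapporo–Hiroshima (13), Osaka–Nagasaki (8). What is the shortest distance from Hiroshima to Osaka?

Some routes from Hiroshima to Osaka:
Hiroshima → Kobe → Sendai → Nagoya → Osaka: 2 + 3 + 13 + 8 = 26
Hiroshima → Nagoya → Osaka: 10 + 8 = 18
Hiroshima → Kobe → Sapporo → Sendai → Osaka: 2 + 8 + 6 + 7 = 23
Hiroshima → Sapporo → Sendai → Osaka: 13 + 6 + 7 = 26
Hiroshima → Kobe → Sendai → Osaka: 2 + 3 + 7 = 12
Shortest: 12 km.

12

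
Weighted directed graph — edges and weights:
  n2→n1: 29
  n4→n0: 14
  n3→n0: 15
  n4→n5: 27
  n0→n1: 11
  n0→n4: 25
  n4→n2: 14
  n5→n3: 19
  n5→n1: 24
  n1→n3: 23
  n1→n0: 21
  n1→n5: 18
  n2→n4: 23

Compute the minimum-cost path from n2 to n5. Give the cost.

47

A few of the n2→n5 routes:
n2 -> n4 -> n0 -> n1 -> n5: 23 + 14 + 11 + 18 = 66
n2 -> n1 -> n5: 29 + 18 = 47
n2 -> n4 -> n5: 23 + 27 = 50
n2 -> n1 -> n0 -> n4 -> n5: 29 + 21 + 25 + 27 = 102
The minimum is 47.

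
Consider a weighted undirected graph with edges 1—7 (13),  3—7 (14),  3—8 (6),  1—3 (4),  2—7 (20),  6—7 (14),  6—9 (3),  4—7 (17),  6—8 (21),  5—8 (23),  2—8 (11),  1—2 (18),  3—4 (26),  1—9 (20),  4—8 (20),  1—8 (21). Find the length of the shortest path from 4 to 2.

31

Checking several routes:
4 → 3 → 8 → 2: 26 + 6 + 11 = 43
4 → 8 → 2: 20 + 11 = 31
4 → 7 → 2: 17 + 20 = 37
Shortest: 31.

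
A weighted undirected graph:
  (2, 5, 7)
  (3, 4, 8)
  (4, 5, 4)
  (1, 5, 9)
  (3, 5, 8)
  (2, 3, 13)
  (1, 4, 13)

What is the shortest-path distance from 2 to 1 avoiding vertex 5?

Routes from 2 to 1 avoiding 5:
2→3→4→1: 13 + 8 + 13 = 34
Best route has total 34.

34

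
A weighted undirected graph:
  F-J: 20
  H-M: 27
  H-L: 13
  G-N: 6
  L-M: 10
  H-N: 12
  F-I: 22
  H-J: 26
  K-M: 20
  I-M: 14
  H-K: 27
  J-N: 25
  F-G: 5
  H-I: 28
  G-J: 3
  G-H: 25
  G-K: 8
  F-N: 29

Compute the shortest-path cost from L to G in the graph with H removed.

Checking several routes:
L → M → I → F → J → G: 10 + 14 + 22 + 20 + 3 = 69
L → M → I → F → J → N → G: 10 + 14 + 22 + 20 + 25 + 6 = 97
L → M → K → G: 10 + 20 + 8 = 38
L → M → I → F → N → G: 10 + 14 + 22 + 29 + 6 = 81
L → M → I → F → G: 10 + 14 + 22 + 5 = 51
Shortest: 38.

38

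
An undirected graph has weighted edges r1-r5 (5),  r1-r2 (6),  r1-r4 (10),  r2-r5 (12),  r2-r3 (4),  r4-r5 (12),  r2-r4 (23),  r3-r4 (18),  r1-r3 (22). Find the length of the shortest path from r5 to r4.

A few of the r5→r4 routes:
r5-r1-r2-r4: 5 + 6 + 23 = 34
r5-r1-r2-r3-r4: 5 + 6 + 4 + 18 = 33
r5-r1-r4: 5 + 10 = 15
r5-r4: 12
r5-r2-r1-r4: 12 + 6 + 10 = 28
The minimum is 12.

12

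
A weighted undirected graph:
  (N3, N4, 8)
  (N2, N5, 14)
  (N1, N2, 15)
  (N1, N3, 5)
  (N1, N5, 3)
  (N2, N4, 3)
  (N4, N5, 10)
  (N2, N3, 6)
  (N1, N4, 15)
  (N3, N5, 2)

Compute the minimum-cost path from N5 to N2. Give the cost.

Comparing a few candidate routes:
N5→N3→N4→N2: 2 + 8 + 3 = 13
N5→N4→N2: 10 + 3 = 13
N5→N3→N2: 2 + 6 = 8
N5→N1→N2: 3 + 15 = 18
N5→N1→N3→N2: 3 + 5 + 6 = 14
N5→N2: 14
Best route has total 8.

8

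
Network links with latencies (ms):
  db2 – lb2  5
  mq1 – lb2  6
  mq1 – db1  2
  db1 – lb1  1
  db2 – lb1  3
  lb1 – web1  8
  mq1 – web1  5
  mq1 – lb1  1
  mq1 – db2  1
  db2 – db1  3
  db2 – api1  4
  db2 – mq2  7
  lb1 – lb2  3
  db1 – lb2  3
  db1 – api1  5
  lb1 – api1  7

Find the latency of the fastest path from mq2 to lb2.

A few of the mq2→lb2 routes:
mq2 → db2 → mq1 → lb1 → lb2: 7 + 1 + 1 + 3 = 12
mq2 → db2 → lb2: 7 + 5 = 12
mq2 → db2 → mq1 → lb1 → db1 → lb2: 7 + 1 + 1 + 1 + 3 = 13
mq2 → db2 → lb1 → lb2: 7 + 3 + 3 = 13
Best route has total 12 ms.

12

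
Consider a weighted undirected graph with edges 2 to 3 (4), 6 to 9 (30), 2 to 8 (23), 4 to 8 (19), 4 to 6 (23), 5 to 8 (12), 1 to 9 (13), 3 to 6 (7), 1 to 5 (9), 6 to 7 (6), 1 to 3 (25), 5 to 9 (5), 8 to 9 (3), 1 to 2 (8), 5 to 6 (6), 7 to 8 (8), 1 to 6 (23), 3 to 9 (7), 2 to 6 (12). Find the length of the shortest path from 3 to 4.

29

Some routes from 3 to 4:
3 → 6 → 7 → 8 → 4: 7 + 6 + 8 + 19 = 40
3 → 9 → 8 → 4: 7 + 3 + 19 = 29
3 → 2 → 6 → 4: 4 + 12 + 23 = 39
3 → 6 → 4: 7 + 23 = 30
Best route has total 29.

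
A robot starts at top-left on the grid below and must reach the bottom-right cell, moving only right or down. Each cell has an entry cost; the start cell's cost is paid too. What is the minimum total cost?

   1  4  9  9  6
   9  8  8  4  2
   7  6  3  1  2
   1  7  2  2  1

26

Take r0c0→r0c1→r1c1→r2c1→r2c2→r2c3→r2c4→r3c4 for a total of 1 + 4 + 8 + 6 + 3 + 1 + 2 + 1 = 26.
(Top row then right column would cost 34.)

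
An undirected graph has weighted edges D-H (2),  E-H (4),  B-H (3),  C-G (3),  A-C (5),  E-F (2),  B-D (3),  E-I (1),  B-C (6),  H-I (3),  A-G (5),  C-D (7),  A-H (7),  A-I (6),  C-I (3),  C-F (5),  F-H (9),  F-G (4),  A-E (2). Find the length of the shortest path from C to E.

Checking several routes:
C → F → E: 5 + 2 = 7
C → I → E: 3 + 1 = 4
C → G → A → E: 3 + 5 + 2 = 10
C → A → E: 5 + 2 = 7
C → G → F → E: 3 + 4 + 2 = 9
C → I → H → E: 3 + 3 + 4 = 10
Shortest: 4.

4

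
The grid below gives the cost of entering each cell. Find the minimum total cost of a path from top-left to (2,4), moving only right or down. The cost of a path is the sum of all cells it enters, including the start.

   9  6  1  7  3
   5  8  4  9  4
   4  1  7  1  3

30

Best path: r0c0 r1c0 r2c0 r2c1 r2c2 r2c3 r2c4
Cost: 9 + 5 + 4 + 1 + 7 + 1 + 3 = 30
For comparison, the top-then-right route costs 33.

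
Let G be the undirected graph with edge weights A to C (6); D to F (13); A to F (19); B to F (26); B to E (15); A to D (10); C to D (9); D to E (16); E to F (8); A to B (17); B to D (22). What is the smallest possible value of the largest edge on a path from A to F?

13

A few of the A→F routes:
A-D-F: max(10, 13) = 13
A-C-D-F: max(6, 9, 13) = 13
A-D-E-F: max(10, 16, 8) = 16
A-C-D-E-F: max(6, 9, 16, 8) = 16
Best route has worst link 13.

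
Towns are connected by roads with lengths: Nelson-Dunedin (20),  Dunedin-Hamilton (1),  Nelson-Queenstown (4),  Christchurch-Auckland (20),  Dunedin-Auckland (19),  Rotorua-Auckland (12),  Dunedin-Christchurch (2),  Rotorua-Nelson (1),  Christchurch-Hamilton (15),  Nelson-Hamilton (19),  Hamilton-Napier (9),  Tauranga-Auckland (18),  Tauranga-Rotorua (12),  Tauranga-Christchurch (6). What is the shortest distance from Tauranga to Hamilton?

9

Comparing a few candidate routes:
Tauranga → Christchurch → Dunedin → Hamilton: 6 + 2 + 1 = 9
Tauranga → Auckland → Dunedin → Hamilton: 18 + 19 + 1 = 38
Tauranga → Christchurch → Hamilton: 6 + 15 = 21
Tauranga → Rotorua → Nelson → Hamilton: 12 + 1 + 19 = 32
Tauranga → Rotorua → Nelson → Dunedin → Hamilton: 12 + 1 + 20 + 1 = 34
The minimum is 9.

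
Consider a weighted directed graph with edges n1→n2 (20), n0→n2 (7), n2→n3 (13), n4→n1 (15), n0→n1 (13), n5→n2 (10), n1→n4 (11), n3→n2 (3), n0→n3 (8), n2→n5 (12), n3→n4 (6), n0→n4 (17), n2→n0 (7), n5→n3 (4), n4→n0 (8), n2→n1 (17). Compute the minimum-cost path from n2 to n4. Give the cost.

Candidate routes:
n2 -> n1 -> n4: 17 + 11 = 28
n2 -> n5 -> n3 -> n4: 12 + 4 + 6 = 22
n2 -> n0 -> n3 -> n4: 7 + 8 + 6 = 21
n2 -> n3 -> n4: 13 + 6 = 19
n2 -> n0 -> n4: 7 + 17 = 24
n2 -> n0 -> n1 -> n4: 7 + 13 + 11 = 31
Best route has total 19.

19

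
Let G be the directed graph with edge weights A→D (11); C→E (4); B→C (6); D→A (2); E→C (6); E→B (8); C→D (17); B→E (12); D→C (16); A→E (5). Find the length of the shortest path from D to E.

Routes from D to E:
D -> C -> E: 16 + 4 = 20
D -> A -> E: 2 + 5 = 7
Best route has total 7.

7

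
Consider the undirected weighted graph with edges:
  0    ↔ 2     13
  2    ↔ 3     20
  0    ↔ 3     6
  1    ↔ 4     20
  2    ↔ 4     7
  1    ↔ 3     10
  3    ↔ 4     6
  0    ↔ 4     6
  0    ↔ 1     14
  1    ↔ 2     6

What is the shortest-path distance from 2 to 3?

13

A few of the 2→3 routes:
2-4-3: 7 + 6 = 13
2-0-3: 13 + 6 = 19
2-1-3: 6 + 10 = 16
Shortest: 13.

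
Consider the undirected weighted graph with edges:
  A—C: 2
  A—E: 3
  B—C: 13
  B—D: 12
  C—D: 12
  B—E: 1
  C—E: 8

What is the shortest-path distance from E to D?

A few of the E→D routes:
E→C→D: 8 + 12 = 20
E→B→D: 1 + 12 = 13
E→A→C→D: 3 + 2 + 12 = 17
E→B→C→D: 1 + 13 + 12 = 26
Best route has total 13.

13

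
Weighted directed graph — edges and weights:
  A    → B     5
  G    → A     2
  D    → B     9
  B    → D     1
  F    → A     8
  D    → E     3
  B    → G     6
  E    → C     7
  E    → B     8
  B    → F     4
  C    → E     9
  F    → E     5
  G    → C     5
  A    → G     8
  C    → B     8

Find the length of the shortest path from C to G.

14

Paths from C to G:
C - E - B - F - A - G: 9 + 8 + 4 + 8 + 8 = 37
C - B - G: 8 + 6 = 14
C - B - F - A - G: 8 + 4 + 8 + 8 = 28
C - E - B - G: 9 + 8 + 6 = 23
Best route has total 14.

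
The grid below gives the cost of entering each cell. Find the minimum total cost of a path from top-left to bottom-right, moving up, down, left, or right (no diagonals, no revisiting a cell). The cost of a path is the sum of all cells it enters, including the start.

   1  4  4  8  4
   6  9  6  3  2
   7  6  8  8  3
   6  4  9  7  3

26

Best path: [0,0]→[0,1]→[0,2]→[1,2]→[1,3]→[1,4]→[2,4]→[3,4]
Cost: 1 + 4 + 4 + 6 + 3 + 2 + 3 + 3 = 26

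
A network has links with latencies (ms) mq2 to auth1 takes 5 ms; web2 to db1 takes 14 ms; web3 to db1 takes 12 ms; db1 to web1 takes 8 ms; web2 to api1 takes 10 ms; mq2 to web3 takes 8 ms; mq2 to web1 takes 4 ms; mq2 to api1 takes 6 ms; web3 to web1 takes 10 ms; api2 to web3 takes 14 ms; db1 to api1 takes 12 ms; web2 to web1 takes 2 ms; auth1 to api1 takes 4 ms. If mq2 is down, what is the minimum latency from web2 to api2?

Routes from web2 to api2 avoiding mq2:
web2-web1-web3-api2: 2 + 10 + 14 = 26
web2-db1-web3-api2: 14 + 12 + 14 = 40
web2-db1-web1-web3-api2: 14 + 8 + 10 + 14 = 46
web2-web1-db1-web3-api2: 2 + 8 + 12 + 14 = 36
web2-api1-db1-web1-web3-api2: 10 + 12 + 8 + 10 + 14 = 54
web2-api1-db1-web3-api2: 10 + 12 + 12 + 14 = 48
Shortest: 26 ms.

26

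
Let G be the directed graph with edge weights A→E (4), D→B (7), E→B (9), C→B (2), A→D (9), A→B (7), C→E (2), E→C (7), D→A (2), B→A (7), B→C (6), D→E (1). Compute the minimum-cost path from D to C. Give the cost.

Comparing a few candidate routes:
D - A - E - C: 2 + 4 + 7 = 13
D - A - B - C: 2 + 7 + 6 = 15
D - B - C: 7 + 6 = 13
D - E - C: 1 + 7 = 8
Shortest: 8.

8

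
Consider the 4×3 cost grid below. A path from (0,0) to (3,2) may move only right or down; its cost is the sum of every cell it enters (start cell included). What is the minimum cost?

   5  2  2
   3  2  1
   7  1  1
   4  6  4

15

Best path: (0,0) → (0,1) → (0,2) → (1,2) → (2,2) → (3,2)
Cost: 5 + 2 + 2 + 1 + 1 + 4 = 15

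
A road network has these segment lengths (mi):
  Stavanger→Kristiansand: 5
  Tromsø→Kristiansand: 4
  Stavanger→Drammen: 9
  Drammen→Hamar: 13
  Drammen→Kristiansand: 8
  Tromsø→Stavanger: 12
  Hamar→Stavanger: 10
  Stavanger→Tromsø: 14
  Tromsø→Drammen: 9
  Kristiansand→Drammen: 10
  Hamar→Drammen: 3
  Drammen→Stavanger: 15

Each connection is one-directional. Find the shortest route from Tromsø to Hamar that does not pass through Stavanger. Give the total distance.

Paths from Tromsø to Hamar avoiding Stavanger:
Tromsø → Kristiansand → Drammen → Hamar: 4 + 10 + 13 = 27
Tromsø → Drammen → Hamar: 9 + 13 = 22
Shortest: 22 mi.

22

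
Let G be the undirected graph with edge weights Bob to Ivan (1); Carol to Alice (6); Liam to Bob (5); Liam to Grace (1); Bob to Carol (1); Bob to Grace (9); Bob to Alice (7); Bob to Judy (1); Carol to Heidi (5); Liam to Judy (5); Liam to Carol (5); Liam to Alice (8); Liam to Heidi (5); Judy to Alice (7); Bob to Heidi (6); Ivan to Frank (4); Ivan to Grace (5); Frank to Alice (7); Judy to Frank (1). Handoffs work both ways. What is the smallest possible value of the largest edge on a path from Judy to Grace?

Checking several routes:
Judy-Liam-Bob-Ivan-Grace: max(5, 5, 1, 5) = 5
Judy-Liam-Carol-Bob-Ivan-Grace: max(5, 5, 1, 1, 5) = 5
Judy-Liam-Heidi-Carol-Bob-Ivan-Grace: max(5, 5, 5, 1, 1, 5) = 5
Judy-Frank-Ivan-Bob-Carol-Heidi-Liam-Grace: max(1, 4, 1, 1, 5, 5, 1) = 5
Judy-Liam-Grace: max(5, 1) = 5
The minimum achievable maximum is 5.

5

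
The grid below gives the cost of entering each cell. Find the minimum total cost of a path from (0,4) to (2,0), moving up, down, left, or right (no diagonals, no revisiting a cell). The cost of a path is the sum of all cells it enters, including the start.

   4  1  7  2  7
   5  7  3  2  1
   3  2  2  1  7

Take [0,4] [1,4] [1,3] [2,3] [2,2] [2,1] [2,0] for a total of 7 + 1 + 2 + 1 + 2 + 2 + 3 = 18.

18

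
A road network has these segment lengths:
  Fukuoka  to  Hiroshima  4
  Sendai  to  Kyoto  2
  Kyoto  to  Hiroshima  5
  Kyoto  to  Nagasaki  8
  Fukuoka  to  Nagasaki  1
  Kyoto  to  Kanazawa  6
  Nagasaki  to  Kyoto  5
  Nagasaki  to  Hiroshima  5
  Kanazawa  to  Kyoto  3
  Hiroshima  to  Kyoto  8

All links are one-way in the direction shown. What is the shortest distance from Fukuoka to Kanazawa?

Candidate routes:
Fukuoka - Nagasaki - Kyoto - Kanazawa: 1 + 5 + 6 = 12
Fukuoka - Hiroshima - Kyoto - Kanazawa: 4 + 8 + 6 = 18
Fukuoka - Nagasaki - Hiroshima - Kyoto - Kanazawa: 1 + 5 + 8 + 6 = 20
The minimum is 12.

12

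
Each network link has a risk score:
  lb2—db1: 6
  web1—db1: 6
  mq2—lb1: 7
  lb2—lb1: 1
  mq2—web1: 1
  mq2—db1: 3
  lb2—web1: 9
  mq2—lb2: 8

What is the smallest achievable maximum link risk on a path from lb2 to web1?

6

Comparing a few candidate routes:
lb2 -> lb1 -> mq2 -> web1: max(1, 7, 1) = 7
lb2 -> mq2 -> db1 -> web1: max(8, 3, 6) = 8
lb2 -> db1 -> mq2 -> web1: max(6, 3, 1) = 6
lb2 -> db1 -> web1: max(6, 6) = 6
lb2 -> lb1 -> mq2 -> db1 -> web1: max(1, 7, 3, 6) = 7
lb2 -> mq2 -> web1: max(8, 1) = 8
Best route has worst link 6.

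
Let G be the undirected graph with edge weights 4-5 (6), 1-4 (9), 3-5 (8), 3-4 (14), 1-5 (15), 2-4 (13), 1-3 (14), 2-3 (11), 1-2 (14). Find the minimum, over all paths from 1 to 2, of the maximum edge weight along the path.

11

Checking several routes:
1→2: max(14) = 14
1→4→5→3→2: max(9, 6, 8, 11) = 11
1→4→2: max(9, 13) = 13
Smallest bottleneck: 11.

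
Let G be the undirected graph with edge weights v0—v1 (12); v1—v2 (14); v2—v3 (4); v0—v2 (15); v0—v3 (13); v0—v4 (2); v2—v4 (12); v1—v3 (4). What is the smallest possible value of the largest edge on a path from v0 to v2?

12

A few of the v0→v2 routes:
v0 → v4 → v2: max(2, 12) = 12
v0 → v1 → v3 → v2: max(12, 4, 4) = 12
v0 → v3 → v2: max(13, 4) = 13
v0 → v1 → v2: max(12, 14) = 14
v0 → v3 → v1 → v2: max(13, 4, 14) = 14
Best route has worst link 12.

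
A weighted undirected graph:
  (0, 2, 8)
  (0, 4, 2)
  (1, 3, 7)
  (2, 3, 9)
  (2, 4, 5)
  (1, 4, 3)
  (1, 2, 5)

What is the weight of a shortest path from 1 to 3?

Paths from 1 to 3:
1 - 4 - 2 - 3: 3 + 5 + 9 = 17
1 - 2 - 3: 5 + 9 = 14
1 - 3: 7
1 - 4 - 0 - 2 - 3: 3 + 2 + 8 + 9 = 22
Best route has total 7.

7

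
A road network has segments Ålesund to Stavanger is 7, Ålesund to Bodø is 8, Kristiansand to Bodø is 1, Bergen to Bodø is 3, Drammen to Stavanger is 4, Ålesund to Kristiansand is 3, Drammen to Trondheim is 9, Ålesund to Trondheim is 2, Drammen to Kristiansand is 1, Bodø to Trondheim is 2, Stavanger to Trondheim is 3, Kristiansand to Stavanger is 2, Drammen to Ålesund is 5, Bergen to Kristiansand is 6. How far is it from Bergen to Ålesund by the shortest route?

7

Comparing a few candidate routes:
Bergen → Bodø → Kristiansand → Drammen → Ålesund: 3 + 1 + 1 + 5 = 10
Bergen → Kristiansand → Ålesund: 6 + 3 = 9
Bergen → Bodø → Kristiansand → Ålesund: 3 + 1 + 3 = 7
Bergen → Bodø → Kristiansand → Stavanger → Trondheim → Ålesund: 3 + 1 + 2 + 3 + 2 = 11
Bergen → Bodø → Trondheim → Ålesund: 3 + 2 + 2 = 7
Best route has total 7.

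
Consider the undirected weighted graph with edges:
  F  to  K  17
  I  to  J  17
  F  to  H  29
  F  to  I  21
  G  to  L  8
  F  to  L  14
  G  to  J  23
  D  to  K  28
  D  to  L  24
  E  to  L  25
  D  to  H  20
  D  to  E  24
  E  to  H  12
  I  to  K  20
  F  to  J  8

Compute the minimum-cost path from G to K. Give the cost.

39

Comparing a few candidate routes:
G - L - D - K: 8 + 24 + 28 = 60
G - L - F - I - K: 8 + 14 + 21 + 20 = 63
G - J - I - K: 23 + 17 + 20 = 60
G - L - F - K: 8 + 14 + 17 = 39
G - J - F - K: 23 + 8 + 17 = 48
Best route has total 39.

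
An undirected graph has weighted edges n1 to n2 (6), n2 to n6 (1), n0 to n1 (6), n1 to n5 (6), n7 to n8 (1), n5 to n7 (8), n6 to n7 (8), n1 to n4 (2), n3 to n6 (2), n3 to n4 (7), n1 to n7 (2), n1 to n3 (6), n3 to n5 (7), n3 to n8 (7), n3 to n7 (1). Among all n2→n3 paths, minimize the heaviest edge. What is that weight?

Comparing a few candidate routes:
n2-n1-n7-n3: max(6, 2, 1) = 6
n2-n6-n3: max(1, 2) = 2
n2-n1-n5-n3: max(6, 6, 7) = 7
n2-n1-n7-n8-n3: max(6, 2, 1, 7) = 7
n2-n1-n4-n3: max(6, 2, 7) = 7
n2-n1-n3: max(6, 6) = 6
Best route has worst link 2.

2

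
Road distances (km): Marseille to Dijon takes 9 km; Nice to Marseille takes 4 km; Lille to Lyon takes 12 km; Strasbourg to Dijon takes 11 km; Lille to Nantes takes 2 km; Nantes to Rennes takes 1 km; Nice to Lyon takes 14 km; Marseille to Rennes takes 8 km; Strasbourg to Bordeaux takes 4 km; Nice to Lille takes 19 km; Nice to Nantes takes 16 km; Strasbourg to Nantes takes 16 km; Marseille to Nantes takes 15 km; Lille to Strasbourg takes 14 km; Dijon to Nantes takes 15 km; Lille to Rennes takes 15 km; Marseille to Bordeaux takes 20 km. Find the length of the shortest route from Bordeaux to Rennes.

Some routes from Bordeaux to Rennes:
Bordeaux→Marseille→Rennes: 20 + 8 = 28
Bordeaux→Strasbourg→Lille→Nantes→Rennes: 4 + 14 + 2 + 1 = 21
Bordeaux→Strasbourg→Nantes→Rennes: 4 + 16 + 1 = 21
The minimum is 21 km.

21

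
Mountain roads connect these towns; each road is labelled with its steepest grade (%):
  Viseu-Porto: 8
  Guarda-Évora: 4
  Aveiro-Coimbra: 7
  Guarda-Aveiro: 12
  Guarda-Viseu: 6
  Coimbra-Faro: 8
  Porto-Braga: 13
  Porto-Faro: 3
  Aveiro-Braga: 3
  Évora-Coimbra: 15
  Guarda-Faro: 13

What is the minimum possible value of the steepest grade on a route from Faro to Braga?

Comparing a few candidate routes:
Faro - Coimbra - Aveiro - Braga: max(8, 7, 3) = 8
Faro - Porto - Viseu - Guarda - Aveiro - Braga: max(3, 8, 6, 12, 3) = 12
Faro - Guarda - Aveiro - Braga: max(13, 12, 3) = 13
Smallest bottleneck: 8%.

8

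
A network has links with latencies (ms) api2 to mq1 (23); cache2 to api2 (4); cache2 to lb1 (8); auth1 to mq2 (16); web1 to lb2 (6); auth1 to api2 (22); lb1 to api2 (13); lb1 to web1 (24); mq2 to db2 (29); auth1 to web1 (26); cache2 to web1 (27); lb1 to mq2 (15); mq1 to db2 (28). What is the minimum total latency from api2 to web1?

A few of the api2→web1 routes:
api2 -> cache2 -> lb1 -> web1: 4 + 8 + 24 = 36
api2 -> lb1 -> cache2 -> web1: 13 + 8 + 27 = 48
api2 -> cache2 -> web1: 4 + 27 = 31
api2 -> lb1 -> web1: 13 + 24 = 37
api2 -> auth1 -> web1: 22 + 26 = 48
Best route has total 31 ms.

31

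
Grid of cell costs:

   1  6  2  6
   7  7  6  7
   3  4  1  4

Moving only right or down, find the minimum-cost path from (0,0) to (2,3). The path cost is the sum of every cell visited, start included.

20

Best path: (0,0) -> (0,1) -> (0,2) -> (1,2) -> (2,2) -> (2,3)
Cost: 1 + 6 + 2 + 6 + 1 + 4 = 20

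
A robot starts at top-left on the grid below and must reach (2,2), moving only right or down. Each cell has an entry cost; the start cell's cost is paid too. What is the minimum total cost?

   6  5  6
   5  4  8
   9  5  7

27

Path (0,0)→(0,1)→(1,1)→(2,1)→(2,2): 6 + 5 + 4 + 5 + 7 = 27.
(Top row then right column would cost 32.)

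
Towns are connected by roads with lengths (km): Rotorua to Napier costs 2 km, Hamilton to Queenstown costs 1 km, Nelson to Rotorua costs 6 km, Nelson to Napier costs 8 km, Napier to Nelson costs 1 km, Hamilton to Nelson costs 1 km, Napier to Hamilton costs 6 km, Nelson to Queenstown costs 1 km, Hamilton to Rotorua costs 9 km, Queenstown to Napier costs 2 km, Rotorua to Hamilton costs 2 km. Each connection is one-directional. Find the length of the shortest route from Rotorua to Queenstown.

3

Routes from Rotorua to Queenstown:
Rotorua→Hamilton→Queenstown: 2 + 1 = 3
Rotorua→Napier→Hamilton→Nelson→Queenstown: 2 + 6 + 1 + 1 = 10
Rotorua→Napier→Hamilton→Queenstown: 2 + 6 + 1 = 9
Rotorua→Hamilton→Nelson→Queenstown: 2 + 1 + 1 = 4
Rotorua→Napier→Nelson→Queenstown: 2 + 1 + 1 = 4
The minimum is 3 km.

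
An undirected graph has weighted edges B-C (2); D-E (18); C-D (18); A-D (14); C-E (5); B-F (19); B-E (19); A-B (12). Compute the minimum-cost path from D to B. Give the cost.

20

Paths from D to B:
D → E → B: 18 + 19 = 37
D → E → C → B: 18 + 5 + 2 = 25
D → C → E → B: 18 + 5 + 19 = 42
D → A → B: 14 + 12 = 26
D → C → B: 18 + 2 = 20
Best route has total 20.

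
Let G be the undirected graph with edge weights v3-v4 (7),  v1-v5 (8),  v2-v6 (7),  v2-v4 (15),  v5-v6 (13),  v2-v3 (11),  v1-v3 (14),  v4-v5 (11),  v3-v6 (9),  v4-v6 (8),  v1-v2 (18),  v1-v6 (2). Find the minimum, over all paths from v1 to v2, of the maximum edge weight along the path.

7

Comparing a few candidate routes:
v1 -> v5 -> v4 -> v3 -> v6 -> v2: max(8, 11, 7, 9, 7) = 11
v1 -> v6 -> v2: max(2, 7) = 7
v1 -> v5 -> v4 -> v6 -> v2: max(8, 11, 8, 7) = 11
v1 -> v5 -> v4 -> v6 -> v3 -> v2: max(8, 11, 8, 9, 11) = 11
v1 -> v5 -> v4 -> v3 -> v2: max(8, 11, 7, 11) = 11
Best route has worst link 7.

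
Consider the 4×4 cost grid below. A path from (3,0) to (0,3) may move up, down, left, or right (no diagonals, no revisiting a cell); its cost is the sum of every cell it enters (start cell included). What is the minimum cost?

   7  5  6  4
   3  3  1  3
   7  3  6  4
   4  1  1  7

Best path: r3c0 r3c1 r2c1 r1c1 r1c2 r1c3 r0c3
Cost: 4 + 1 + 3 + 3 + 1 + 3 + 4 = 19

19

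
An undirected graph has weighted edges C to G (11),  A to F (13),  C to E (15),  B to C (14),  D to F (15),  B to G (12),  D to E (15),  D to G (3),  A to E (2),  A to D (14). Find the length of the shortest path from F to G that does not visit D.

41

Candidate routes:
F → A → E → C → G: 13 + 2 + 15 + 11 = 41
F → A → E → C → B → G: 13 + 2 + 15 + 14 + 12 = 56
Shortest: 41.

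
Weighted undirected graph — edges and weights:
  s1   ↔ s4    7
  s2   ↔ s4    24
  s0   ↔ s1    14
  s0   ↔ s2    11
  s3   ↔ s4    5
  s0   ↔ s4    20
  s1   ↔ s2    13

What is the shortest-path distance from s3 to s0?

Routes from s3 to s0:
s3 -> s4 -> s0: 5 + 20 = 25
s3 -> s4 -> s1 -> s0: 5 + 7 + 14 = 26
s3 -> s4 -> s2 -> s0: 5 + 24 + 11 = 40
s3 -> s4 -> s1 -> s2 -> s0: 5 + 7 + 13 + 11 = 36
s3 -> s4 -> s2 -> s1 -> s0: 5 + 24 + 13 + 14 = 56
Shortest: 25.

25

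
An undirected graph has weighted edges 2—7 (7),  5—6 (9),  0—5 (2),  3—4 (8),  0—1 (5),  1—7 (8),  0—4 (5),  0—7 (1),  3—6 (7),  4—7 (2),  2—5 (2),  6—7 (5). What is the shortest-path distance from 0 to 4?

3

Comparing a few candidate routes:
0 -> 7 -> 4: 1 + 2 = 3
0 -> 1 -> 7 -> 4: 5 + 8 + 2 = 15
0 -> 4: 5
0 -> 5 -> 6 -> 7 -> 4: 2 + 9 + 5 + 2 = 18
0 -> 5 -> 2 -> 7 -> 4: 2 + 2 + 7 + 2 = 13
0 -> 7 -> 6 -> 3 -> 4: 1 + 5 + 7 + 8 = 21
Shortest: 3.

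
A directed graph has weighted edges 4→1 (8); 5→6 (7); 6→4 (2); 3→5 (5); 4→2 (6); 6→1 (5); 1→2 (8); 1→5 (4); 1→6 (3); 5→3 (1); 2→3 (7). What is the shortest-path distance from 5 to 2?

Paths from 5 to 2:
5→6→1→2: 7 + 5 + 8 = 20
5→6→4→1→2: 7 + 2 + 8 + 8 = 25
5→6→4→2: 7 + 2 + 6 = 15
Best route has total 15.

15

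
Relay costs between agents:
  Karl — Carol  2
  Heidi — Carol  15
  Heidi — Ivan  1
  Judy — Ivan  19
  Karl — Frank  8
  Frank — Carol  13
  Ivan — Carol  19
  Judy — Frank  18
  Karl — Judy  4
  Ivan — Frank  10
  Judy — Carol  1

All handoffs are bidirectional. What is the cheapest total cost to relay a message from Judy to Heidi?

16

Checking several routes:
Judy-Ivan-Heidi: 19 + 1 = 20
Judy-Karl-Carol-Heidi: 4 + 2 + 15 = 21
Judy-Carol-Karl-Frank-Ivan-Heidi: 1 + 2 + 8 + 10 + 1 = 22
Judy-Karl-Frank-Ivan-Heidi: 4 + 8 + 10 + 1 = 23
Judy-Carol-Ivan-Heidi: 1 + 19 + 1 = 21
Judy-Carol-Heidi: 1 + 15 = 16
The minimum is 16.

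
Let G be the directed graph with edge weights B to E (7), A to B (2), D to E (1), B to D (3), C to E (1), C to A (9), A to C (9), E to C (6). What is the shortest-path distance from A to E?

6

Routes from A to E:
A→B→D→E: 2 + 3 + 1 = 6
A→B→E: 2 + 7 = 9
A→C→E: 9 + 1 = 10
The minimum is 6.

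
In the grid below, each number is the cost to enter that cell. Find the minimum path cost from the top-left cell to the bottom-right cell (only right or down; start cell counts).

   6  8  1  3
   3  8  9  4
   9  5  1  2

Cheapest: r0c0→r0c1→r0c2→r0c3→r1c3→r2c3
  6 + 8 + 1 + 3 + 4 + 2 = 24

24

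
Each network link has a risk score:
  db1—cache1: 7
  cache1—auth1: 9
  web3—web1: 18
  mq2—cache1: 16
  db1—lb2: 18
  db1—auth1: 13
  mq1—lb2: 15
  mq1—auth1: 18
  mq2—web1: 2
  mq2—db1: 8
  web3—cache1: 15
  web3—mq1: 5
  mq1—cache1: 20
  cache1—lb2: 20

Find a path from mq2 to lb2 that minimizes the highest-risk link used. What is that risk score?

15

Checking several routes:
mq2→db1→auth1→cache1→web3→mq1→lb2: max(8, 13, 9, 15, 5, 15) = 15
mq2→db1→cache1→web3→mq1→lb2: max(8, 7, 15, 5, 15) = 15
mq2→cache1→db1→auth1→mq1→lb2: max(16, 7, 13, 18, 15) = 18
mq2→cache1→web3→mq1→lb2: max(16, 15, 5, 15) = 16
Best route has worst link 15.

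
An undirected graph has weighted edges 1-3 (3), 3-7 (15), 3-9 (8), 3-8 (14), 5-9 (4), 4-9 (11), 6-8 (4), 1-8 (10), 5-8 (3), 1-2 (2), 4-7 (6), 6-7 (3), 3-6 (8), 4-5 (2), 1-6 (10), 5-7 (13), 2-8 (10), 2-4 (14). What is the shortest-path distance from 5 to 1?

Checking several routes:
5→9→3→1: 4 + 8 + 3 = 15
5→8→2→1: 3 + 10 + 2 = 15
5→4→2→1: 2 + 14 + 2 = 18
5→8→1: 3 + 10 = 13
5→8→6→1: 3 + 4 + 10 = 17
5→8→6→3→1: 3 + 4 + 8 + 3 = 18
The minimum is 13.

13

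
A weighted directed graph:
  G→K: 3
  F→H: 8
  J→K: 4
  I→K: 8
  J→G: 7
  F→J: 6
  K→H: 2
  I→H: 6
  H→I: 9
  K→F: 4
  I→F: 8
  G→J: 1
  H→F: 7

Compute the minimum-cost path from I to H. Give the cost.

6

Routes from I to H:
I-F-J-K-H: 8 + 6 + 4 + 2 = 20
I-H: 6
I-K-H: 8 + 2 = 10
I-F-H: 8 + 8 = 16
I-F-J-G-K-H: 8 + 6 + 7 + 3 + 2 = 26
I-K-F-H: 8 + 4 + 8 = 20
Best route has total 6.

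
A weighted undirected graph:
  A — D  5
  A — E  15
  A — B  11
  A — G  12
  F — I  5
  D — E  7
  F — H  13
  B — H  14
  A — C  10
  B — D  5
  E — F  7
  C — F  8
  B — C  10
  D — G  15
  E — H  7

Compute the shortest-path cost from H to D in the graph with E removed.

Comparing a few candidate routes:
H→B→D: 14 + 5 = 19
H→F→C→A→D: 13 + 8 + 10 + 5 = 36
H→B→A→D: 14 + 11 + 5 = 30
Shortest: 19.

19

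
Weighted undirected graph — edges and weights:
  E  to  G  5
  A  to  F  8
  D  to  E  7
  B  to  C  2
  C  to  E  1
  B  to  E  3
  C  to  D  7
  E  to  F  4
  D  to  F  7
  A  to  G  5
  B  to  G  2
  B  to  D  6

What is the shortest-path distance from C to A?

9

Some routes from C to A:
C -> E -> G -> A: 1 + 5 + 5 = 11
C -> E -> F -> A: 1 + 4 + 8 = 13
C -> E -> B -> G -> A: 1 + 3 + 2 + 5 = 11
C -> B -> G -> A: 2 + 2 + 5 = 9
Best route has total 9.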